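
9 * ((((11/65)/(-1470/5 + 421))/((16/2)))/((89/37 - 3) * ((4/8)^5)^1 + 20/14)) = 51282/48233965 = 0.00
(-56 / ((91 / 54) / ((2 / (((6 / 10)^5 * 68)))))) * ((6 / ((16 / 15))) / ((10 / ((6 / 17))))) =-9375 / 3757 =-2.50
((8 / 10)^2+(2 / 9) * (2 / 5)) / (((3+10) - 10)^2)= 164 / 2025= 0.08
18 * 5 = 90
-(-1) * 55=55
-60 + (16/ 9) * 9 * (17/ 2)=76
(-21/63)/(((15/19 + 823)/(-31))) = 589/46956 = 0.01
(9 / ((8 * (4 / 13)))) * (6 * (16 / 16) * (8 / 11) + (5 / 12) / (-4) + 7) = 41.17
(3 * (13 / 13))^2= 9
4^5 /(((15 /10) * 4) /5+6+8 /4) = 2560 /23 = 111.30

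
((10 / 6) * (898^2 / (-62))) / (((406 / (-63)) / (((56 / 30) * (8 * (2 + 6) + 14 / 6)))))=1123320772 / 2697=416507.52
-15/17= -0.88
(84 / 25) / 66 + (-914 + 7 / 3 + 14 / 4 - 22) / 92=-1527047 / 151800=-10.06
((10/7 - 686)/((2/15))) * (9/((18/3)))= -7701.43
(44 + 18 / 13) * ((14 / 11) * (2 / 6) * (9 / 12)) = 14.44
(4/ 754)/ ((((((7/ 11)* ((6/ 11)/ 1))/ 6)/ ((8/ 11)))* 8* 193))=22/ 509327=0.00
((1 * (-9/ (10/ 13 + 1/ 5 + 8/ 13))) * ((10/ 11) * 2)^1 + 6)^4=577421868396816/ 1647857448721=350.41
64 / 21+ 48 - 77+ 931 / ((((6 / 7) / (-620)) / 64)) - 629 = -301698238 / 7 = -43099748.29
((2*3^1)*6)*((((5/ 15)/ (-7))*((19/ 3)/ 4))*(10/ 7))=-190/ 49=-3.88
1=1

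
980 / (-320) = -49 / 16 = -3.06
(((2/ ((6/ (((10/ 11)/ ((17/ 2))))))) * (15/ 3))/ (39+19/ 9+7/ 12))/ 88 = 150/ 3087557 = 0.00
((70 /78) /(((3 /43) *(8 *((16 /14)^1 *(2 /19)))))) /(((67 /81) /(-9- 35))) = -19816335 /27872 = -710.98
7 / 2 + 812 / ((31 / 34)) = 55433 / 62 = 894.08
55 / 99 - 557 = -5008 / 9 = -556.44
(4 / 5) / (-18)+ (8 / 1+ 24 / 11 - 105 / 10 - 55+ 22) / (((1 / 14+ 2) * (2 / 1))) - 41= -1409281 / 28710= -49.09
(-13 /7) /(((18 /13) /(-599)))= 101231 /126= 803.42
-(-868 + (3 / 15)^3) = 108499 / 125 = 867.99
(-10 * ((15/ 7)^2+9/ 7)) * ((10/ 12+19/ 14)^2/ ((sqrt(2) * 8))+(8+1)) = -553.91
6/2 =3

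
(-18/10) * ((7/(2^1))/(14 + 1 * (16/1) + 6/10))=-7/34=-0.21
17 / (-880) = -17 / 880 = -0.02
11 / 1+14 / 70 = 56 / 5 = 11.20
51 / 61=0.84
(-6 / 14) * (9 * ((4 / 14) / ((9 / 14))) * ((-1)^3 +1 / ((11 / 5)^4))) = 168192 / 102487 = 1.64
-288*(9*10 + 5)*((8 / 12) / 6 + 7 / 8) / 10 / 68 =-1349 / 34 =-39.68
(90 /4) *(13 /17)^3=98865 /9826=10.06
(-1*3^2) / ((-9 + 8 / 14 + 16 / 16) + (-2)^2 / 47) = 2961 / 2416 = 1.23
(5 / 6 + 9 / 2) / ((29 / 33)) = 176 / 29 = 6.07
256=256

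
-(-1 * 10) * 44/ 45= 88/ 9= 9.78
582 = 582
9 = 9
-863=-863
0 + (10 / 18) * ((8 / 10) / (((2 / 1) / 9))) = 2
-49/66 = -0.74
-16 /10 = -8 /5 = -1.60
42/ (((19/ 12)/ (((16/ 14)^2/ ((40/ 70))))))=1152/ 19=60.63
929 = 929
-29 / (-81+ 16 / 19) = 551 / 1523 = 0.36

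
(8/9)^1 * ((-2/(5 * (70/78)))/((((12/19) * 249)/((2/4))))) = -494/392175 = -0.00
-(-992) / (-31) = -32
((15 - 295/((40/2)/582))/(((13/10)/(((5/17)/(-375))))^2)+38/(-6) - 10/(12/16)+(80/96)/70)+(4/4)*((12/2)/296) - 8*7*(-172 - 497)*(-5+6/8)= -50359447326028/316245475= -159241.64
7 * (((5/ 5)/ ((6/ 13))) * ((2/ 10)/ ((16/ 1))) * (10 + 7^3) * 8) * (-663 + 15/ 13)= -1771707/ 5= -354341.40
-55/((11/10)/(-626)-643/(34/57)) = 5853100/114717817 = 0.05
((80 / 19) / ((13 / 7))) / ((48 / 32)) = 1120 / 741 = 1.51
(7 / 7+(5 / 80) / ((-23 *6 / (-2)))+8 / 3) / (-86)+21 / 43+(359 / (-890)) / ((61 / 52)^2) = 23990925163 / 157212547680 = 0.15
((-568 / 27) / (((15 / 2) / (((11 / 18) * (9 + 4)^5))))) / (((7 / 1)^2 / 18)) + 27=-4639141513 / 19845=-233768.78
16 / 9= 1.78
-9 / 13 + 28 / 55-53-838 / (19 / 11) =-7313364 / 13585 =-538.34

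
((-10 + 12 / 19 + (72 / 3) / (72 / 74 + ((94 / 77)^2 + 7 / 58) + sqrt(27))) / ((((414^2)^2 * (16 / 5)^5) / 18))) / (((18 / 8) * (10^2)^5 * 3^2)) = -388198461394060627 / 3466093365069777096497737873175347200000 + 40472715541489 * sqrt(3) / 1266846990157082272111746298675200000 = -0.00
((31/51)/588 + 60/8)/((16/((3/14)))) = 224941/2239104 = 0.10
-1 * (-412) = 412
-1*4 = -4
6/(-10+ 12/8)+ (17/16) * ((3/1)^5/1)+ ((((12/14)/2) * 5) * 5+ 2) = 514453/1904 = 270.20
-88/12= -22/3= -7.33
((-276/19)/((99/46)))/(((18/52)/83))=-9132656/5643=-1618.40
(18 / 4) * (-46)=-207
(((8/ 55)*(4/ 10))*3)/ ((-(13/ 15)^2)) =-432/ 1859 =-0.23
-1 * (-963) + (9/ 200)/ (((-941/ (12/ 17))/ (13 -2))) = 770255253/ 799850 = 963.00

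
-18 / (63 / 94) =-26.86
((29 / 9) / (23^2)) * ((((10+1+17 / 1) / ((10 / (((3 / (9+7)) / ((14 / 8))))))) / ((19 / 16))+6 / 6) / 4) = 0.00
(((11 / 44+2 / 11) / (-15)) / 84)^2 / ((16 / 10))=0.00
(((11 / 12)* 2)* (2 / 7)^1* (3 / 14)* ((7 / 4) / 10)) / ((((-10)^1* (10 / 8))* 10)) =-11 / 70000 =-0.00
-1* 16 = -16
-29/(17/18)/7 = -522/119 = -4.39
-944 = -944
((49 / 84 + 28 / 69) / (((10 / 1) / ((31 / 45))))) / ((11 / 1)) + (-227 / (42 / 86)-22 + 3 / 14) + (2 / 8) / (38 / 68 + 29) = -103925146631 / 213582600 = -486.58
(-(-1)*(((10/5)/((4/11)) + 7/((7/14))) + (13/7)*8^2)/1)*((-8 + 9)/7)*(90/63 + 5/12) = 300235/8232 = 36.47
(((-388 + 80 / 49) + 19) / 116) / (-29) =18001 / 164836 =0.11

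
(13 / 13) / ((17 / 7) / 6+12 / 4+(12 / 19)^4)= 5473482 / 19506815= 0.28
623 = 623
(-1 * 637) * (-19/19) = 637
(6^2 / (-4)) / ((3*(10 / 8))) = -12 / 5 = -2.40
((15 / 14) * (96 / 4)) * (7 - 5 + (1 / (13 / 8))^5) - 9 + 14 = 152558975 / 2599051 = 58.70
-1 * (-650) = 650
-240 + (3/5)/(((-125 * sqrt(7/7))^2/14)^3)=-4577636718741768/19073486328125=-240.00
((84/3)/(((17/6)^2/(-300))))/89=-11.76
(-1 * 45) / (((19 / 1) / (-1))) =45 / 19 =2.37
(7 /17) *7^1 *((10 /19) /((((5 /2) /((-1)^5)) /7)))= -1372 /323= -4.25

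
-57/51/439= -19/7463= -0.00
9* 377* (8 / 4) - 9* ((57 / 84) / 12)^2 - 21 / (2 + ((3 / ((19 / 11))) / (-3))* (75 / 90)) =14696287243 / 2170112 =6772.13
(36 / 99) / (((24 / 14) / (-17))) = -119 / 33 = -3.61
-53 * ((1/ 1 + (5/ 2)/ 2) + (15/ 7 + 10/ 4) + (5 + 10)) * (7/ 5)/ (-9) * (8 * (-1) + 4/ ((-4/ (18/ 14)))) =-1676.02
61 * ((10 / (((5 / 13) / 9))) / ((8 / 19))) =135603 / 4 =33900.75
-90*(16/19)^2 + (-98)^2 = 3444004/361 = 9540.18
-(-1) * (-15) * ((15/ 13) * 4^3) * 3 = -43200/ 13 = -3323.08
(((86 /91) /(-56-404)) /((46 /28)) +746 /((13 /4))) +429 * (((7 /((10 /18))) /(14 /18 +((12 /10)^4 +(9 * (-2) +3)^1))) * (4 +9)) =-13052003409843 /2349733360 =-5554.67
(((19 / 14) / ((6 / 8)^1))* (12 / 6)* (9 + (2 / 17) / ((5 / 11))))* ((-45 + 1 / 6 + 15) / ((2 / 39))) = -19493.35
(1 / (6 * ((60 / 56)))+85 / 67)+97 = 296749 / 3015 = 98.42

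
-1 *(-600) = 600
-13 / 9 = -1.44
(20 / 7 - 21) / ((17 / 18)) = -2286 / 119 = -19.21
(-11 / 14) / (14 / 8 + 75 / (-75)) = -22 / 21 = -1.05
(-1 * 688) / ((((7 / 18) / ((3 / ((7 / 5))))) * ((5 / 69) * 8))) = -320436 / 49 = -6539.51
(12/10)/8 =3/20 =0.15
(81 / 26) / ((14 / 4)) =81 / 91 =0.89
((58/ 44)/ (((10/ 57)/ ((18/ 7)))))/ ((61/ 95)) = 282663/ 9394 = 30.09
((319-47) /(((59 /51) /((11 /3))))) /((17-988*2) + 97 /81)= -2059992 /4678169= -0.44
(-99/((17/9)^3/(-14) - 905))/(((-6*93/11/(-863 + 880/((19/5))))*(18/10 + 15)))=56894805/702342068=0.08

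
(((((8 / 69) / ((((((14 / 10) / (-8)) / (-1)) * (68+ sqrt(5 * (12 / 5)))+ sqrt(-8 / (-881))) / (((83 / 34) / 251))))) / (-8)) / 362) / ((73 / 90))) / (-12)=1828075 / (2593474066 * (40 * sqrt(1762)+ 6167 * sqrt(3)+ 209678))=0.00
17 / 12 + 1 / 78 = 223 / 156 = 1.43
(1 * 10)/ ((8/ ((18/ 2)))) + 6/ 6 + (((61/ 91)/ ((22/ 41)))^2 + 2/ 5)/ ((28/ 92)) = 1311062507/ 70140070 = 18.69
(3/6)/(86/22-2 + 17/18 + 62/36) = 33/302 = 0.11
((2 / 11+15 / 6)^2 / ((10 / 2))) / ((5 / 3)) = 0.86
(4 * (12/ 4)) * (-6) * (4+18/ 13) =-5040/ 13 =-387.69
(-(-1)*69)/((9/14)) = 322/3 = 107.33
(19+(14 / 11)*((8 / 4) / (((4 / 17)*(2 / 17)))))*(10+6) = 19528 / 11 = 1775.27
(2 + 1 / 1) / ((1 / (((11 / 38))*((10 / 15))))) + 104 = 104.58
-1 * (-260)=260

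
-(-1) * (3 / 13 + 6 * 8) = 627 / 13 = 48.23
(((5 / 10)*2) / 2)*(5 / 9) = 5 / 18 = 0.28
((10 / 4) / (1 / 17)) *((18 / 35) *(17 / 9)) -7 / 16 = 4575 / 112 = 40.85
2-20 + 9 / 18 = -35 / 2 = -17.50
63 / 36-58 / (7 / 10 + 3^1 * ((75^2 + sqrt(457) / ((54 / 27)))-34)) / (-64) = 787821075497 / 450169573504-2175 * sqrt(457) / 450169573504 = 1.75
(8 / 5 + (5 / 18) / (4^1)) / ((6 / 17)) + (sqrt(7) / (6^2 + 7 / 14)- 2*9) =-28663 / 2160 + 2*sqrt(7) / 73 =-13.20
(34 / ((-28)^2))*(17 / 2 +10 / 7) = 2363 / 5488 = 0.43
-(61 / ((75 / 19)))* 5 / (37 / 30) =-2318 / 37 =-62.65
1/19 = 0.05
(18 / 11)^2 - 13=-1249 / 121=-10.32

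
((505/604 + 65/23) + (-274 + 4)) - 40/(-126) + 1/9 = -25858079/97244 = -265.91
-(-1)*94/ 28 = 47/ 14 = 3.36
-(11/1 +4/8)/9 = -23/18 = -1.28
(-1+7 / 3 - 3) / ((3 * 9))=-5 / 81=-0.06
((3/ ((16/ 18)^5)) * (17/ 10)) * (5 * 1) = 3011499/ 65536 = 45.95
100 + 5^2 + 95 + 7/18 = 220.39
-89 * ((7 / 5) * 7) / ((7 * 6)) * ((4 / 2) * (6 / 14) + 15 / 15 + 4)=-3649 / 30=-121.63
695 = 695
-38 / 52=-19 / 26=-0.73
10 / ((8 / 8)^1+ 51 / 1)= 5 / 26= 0.19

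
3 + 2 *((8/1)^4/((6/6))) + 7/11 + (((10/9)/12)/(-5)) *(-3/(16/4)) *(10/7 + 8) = 7572889/924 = 8195.77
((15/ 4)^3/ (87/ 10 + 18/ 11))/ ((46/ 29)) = 1794375/ 557888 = 3.22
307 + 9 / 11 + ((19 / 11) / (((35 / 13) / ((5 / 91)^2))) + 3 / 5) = 75638492 / 245245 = 308.42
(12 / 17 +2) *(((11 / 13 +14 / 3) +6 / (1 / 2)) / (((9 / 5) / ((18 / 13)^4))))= 610765920 / 6311981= 96.76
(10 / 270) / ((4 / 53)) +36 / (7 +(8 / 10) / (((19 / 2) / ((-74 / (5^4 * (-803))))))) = 203061165751 / 36044726436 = 5.63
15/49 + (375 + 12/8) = 36927/98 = 376.81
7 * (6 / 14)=3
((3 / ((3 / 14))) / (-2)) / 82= -0.09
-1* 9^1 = -9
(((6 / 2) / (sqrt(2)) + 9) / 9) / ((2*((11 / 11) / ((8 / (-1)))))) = -4.94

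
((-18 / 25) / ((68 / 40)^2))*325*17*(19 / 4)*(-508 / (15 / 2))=7528560 / 17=442856.47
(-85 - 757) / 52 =-421 / 26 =-16.19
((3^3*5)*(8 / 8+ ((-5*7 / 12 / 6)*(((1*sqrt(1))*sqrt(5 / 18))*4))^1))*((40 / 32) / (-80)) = 0.05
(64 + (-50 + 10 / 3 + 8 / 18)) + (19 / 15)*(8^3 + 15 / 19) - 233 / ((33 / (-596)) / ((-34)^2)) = 2408301439 / 495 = 4865255.43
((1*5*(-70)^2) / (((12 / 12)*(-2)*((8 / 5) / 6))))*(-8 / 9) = 122500 / 3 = 40833.33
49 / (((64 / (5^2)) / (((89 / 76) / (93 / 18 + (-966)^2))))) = 327075 / 13616687744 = 0.00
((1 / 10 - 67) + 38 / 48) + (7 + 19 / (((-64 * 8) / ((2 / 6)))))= -151349 / 2560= -59.12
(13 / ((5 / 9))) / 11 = 117 / 55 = 2.13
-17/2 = -8.50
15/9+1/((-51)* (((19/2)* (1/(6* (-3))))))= 1.70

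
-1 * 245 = -245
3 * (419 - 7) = 1236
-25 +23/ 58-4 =-1659/ 58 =-28.60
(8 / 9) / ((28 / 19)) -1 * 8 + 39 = 31.60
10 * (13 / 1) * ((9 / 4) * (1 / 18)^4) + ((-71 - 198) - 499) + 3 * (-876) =-79221823 / 23328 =-3396.00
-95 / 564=-0.17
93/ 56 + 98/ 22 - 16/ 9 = 24047/ 5544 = 4.34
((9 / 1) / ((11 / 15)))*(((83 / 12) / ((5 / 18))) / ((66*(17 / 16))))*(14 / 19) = 125496 / 39083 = 3.21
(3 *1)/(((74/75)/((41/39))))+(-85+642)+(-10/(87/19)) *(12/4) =15445581/27898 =553.64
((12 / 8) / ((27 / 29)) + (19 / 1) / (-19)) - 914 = -16441 / 18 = -913.39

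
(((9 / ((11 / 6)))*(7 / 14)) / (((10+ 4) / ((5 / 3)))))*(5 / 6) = 75 / 308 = 0.24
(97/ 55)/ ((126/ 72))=388/ 385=1.01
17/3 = 5.67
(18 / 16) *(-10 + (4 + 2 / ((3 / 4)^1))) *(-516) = 1935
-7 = -7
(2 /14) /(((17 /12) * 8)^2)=9 /8092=0.00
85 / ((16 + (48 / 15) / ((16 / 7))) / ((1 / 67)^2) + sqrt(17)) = 165980775 / 152523834424-2125 * sqrt(17) / 152523834424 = 0.00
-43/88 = -0.49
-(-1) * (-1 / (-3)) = 1 / 3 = 0.33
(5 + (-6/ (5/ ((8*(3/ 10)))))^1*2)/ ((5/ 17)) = -323/ 125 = -2.58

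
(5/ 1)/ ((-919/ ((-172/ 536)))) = 215/ 123146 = 0.00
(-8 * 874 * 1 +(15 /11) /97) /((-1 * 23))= 7460449 /24541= 304.00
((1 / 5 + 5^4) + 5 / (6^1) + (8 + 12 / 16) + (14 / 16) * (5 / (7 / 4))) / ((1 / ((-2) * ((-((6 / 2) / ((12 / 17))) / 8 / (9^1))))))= 650029 / 8640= 75.23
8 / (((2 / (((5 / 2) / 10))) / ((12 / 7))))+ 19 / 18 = 349 / 126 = 2.77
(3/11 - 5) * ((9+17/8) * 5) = -5785/22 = -262.95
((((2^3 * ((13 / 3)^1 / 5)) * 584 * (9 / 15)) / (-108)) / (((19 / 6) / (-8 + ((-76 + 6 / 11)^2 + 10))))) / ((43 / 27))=-62783592768 / 2471425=-25403.80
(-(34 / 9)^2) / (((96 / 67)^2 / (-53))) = 68758013 / 186624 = 368.43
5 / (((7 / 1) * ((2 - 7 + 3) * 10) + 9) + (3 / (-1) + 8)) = -5 / 126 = -0.04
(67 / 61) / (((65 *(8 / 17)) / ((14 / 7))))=1139 / 15860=0.07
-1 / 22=-0.05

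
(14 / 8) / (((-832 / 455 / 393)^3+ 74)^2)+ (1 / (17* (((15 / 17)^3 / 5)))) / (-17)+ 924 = 923.98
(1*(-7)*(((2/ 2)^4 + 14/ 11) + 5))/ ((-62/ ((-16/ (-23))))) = 4480/ 7843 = 0.57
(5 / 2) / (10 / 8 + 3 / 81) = 270 / 139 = 1.94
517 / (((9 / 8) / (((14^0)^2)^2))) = 4136 / 9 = 459.56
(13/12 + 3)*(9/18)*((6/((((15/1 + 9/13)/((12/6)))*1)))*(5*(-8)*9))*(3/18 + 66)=-1264445/34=-37189.56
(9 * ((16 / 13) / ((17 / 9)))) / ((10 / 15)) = 1944 / 221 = 8.80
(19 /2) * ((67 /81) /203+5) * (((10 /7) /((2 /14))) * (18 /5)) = 3126716 /1827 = 1711.39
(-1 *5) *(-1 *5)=25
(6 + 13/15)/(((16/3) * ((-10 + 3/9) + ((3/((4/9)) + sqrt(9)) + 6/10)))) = 309/164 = 1.88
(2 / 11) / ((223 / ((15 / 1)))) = 30 / 2453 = 0.01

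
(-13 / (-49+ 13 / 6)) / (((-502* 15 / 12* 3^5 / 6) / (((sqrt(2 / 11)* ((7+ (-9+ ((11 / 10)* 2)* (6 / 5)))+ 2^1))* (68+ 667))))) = -10192* sqrt(22) / 5289825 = -0.01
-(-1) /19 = 1 /19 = 0.05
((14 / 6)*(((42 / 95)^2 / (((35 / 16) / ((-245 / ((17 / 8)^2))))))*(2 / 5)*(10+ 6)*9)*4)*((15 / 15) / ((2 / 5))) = -6515.55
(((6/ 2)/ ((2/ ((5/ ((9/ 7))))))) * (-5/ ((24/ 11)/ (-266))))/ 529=256025/ 38088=6.72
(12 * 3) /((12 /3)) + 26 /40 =193 /20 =9.65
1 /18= 0.06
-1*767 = -767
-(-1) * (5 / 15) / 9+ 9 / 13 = 256 / 351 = 0.73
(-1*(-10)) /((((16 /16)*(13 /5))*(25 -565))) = -5 /702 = -0.01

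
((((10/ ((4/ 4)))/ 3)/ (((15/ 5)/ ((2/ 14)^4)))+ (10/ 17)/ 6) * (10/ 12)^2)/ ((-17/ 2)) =-904625/ 112410018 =-0.01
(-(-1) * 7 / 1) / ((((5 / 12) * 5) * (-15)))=-28 / 125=-0.22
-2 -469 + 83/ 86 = -40423/ 86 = -470.03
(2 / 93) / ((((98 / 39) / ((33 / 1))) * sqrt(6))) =143 * sqrt(6) / 3038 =0.12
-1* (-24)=24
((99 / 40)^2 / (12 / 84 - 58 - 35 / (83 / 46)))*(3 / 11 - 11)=30542589 / 35908000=0.85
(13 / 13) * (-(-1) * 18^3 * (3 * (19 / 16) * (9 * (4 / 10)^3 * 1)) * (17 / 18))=1412802 / 125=11302.42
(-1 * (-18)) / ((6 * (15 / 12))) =12 / 5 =2.40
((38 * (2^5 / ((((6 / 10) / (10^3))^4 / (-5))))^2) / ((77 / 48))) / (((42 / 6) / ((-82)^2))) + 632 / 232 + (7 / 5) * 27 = 5927878400000000000000000000000006926587668 / 170924985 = 34681169637077926319548890000000000.00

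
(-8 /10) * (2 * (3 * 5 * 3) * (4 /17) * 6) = -1728 /17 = -101.65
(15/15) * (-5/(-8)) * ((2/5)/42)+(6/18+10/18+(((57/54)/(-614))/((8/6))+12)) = 3989987/309456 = 12.89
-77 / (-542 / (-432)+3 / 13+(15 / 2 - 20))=216216 / 30929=6.99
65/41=1.59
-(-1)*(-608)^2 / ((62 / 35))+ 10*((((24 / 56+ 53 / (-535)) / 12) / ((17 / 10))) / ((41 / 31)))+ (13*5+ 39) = 10136725736066 / 48550929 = 208785.41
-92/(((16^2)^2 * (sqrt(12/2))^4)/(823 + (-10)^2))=-21229/589824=-0.04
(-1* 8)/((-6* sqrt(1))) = 4/3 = 1.33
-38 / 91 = -0.42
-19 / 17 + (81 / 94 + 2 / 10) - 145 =-1158997 / 7990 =-145.06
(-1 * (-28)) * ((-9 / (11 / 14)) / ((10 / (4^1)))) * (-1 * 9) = 63504 / 55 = 1154.62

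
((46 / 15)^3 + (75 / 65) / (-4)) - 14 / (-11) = 57576317 / 1930500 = 29.82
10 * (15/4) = 75/2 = 37.50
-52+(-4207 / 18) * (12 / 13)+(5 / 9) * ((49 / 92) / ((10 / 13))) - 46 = -6745991 / 21528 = -313.36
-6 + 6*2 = 6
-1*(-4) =4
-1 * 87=-87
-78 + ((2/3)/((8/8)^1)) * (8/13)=-3026/39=-77.59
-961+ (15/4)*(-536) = -2971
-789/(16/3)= -2367/16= -147.94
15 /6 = 5 /2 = 2.50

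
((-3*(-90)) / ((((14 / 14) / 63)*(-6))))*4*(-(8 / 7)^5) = 53084160 / 2401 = 22109.19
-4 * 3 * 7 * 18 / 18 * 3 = -252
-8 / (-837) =8 / 837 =0.01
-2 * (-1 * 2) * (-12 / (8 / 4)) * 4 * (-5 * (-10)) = -4800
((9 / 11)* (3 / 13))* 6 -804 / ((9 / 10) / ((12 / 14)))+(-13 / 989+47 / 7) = -107184734 / 141427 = -757.88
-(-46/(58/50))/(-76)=-575/1102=-0.52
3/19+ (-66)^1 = -1251/19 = -65.84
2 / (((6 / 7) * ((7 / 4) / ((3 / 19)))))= 4 / 19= 0.21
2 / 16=1 / 8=0.12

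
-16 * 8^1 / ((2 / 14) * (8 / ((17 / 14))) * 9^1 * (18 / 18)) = -136 / 9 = -15.11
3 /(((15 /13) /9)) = 117 /5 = 23.40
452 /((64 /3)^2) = 0.99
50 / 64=25 / 32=0.78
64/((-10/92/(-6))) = 17664/5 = 3532.80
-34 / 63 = -0.54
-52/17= -3.06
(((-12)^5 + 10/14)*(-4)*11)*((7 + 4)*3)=2529121188/7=361303026.86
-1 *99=-99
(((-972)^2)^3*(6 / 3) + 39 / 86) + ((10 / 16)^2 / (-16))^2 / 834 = 63425223272199517465067153659 / 37604032512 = 1686660154119364608.45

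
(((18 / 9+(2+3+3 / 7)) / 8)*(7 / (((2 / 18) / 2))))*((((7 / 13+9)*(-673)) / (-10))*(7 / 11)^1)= 2628738 / 55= 47795.24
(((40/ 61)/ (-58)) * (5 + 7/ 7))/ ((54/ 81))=-180/ 1769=-0.10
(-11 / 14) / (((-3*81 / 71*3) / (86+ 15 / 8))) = 549043 / 81648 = 6.72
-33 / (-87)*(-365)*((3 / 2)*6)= -36135 / 29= -1246.03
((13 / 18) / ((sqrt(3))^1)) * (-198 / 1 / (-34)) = 143 * sqrt(3) / 102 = 2.43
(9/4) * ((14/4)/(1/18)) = 567/4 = 141.75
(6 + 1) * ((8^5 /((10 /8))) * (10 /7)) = 262144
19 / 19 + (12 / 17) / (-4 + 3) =5 / 17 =0.29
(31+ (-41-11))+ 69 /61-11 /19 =-23699 /1159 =-20.45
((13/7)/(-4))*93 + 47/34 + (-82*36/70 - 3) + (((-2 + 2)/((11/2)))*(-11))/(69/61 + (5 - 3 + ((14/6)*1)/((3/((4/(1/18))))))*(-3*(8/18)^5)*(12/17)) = -86.97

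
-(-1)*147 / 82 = 147 / 82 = 1.79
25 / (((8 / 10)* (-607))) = -125 / 2428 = -0.05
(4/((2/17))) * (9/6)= 51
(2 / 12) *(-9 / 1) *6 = -9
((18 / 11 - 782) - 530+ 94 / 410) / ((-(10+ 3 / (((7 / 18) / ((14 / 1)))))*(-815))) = -2954353 / 216863350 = -0.01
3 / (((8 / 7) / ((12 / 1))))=63 / 2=31.50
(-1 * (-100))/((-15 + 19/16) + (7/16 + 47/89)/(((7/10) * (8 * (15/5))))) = -11961600/1645321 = -7.27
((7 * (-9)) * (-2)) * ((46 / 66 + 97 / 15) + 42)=340704 / 55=6194.62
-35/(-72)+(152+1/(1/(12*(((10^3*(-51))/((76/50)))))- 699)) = 58708005058601/385009201368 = 152.48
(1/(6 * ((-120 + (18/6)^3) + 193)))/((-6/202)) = -101/1800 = -0.06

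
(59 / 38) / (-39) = -59 / 1482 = -0.04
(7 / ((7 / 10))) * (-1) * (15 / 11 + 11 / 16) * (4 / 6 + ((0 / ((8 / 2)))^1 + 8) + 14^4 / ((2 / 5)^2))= -650094215 / 132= -4924956.17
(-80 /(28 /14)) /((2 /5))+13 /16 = -1587 /16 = -99.19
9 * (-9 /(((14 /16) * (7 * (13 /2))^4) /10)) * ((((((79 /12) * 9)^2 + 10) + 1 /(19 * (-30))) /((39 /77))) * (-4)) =101716604352 /16938015367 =6.01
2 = 2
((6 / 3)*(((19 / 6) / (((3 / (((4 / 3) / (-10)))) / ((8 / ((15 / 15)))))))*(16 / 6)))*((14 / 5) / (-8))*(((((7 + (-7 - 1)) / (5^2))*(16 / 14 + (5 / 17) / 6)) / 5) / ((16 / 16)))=-0.02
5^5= 3125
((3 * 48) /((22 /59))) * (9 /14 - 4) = -1296.47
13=13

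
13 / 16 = 0.81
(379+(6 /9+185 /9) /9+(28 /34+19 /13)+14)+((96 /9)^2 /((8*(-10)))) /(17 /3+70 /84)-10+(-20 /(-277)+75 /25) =9681534602 /24792885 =390.50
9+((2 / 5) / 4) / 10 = 901 / 100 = 9.01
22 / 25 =0.88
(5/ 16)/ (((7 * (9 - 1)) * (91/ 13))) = 5/ 6272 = 0.00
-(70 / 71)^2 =-4900 / 5041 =-0.97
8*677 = 5416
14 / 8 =7 / 4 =1.75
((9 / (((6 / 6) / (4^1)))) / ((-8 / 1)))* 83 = -373.50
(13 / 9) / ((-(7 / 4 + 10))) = -52 / 423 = -0.12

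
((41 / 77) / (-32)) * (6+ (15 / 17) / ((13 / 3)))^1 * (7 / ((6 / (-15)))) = 1.81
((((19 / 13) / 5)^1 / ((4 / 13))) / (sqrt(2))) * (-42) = -399 * sqrt(2) / 20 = -28.21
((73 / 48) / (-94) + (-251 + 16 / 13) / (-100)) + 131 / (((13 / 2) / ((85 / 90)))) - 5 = 72655873 / 4399200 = 16.52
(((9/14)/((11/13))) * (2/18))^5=371293/86617093024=0.00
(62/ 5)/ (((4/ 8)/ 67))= 8308/ 5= 1661.60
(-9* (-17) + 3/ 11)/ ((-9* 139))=-562/ 4587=-0.12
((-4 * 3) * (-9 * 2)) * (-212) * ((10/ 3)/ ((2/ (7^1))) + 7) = -854784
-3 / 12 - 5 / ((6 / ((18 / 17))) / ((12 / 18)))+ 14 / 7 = 79 / 68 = 1.16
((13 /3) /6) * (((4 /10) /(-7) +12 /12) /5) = 143 /1050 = 0.14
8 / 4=2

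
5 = 5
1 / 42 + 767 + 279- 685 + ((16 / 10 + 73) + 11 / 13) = 1191563 / 2730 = 436.47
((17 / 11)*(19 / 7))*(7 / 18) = 323 / 198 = 1.63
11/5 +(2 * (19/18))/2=293/90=3.26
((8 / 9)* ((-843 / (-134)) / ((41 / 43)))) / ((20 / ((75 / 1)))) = 60415 / 2747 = 21.99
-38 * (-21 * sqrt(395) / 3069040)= 399 * sqrt(395) / 1534520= 0.01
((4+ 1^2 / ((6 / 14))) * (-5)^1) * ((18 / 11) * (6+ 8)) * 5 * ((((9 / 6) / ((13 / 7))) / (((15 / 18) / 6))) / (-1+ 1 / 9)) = 3393495 / 143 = 23730.73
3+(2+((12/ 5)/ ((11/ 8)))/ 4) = 299/ 55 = 5.44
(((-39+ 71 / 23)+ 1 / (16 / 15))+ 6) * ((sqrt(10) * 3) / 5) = -31989 * sqrt(10) / 1840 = -54.98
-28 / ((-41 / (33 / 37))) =924 / 1517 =0.61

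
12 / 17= 0.71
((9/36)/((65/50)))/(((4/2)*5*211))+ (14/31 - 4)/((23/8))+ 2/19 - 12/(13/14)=-160665265/11433668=-14.05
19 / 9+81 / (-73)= 658 / 657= 1.00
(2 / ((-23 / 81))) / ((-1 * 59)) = 162 / 1357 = 0.12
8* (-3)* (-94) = 2256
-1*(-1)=1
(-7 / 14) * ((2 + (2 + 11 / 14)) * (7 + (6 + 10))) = -1541 / 28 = -55.04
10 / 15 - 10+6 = -10 / 3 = -3.33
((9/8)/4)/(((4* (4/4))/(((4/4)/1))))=9/128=0.07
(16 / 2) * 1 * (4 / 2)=16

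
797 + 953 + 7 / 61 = 106757 / 61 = 1750.11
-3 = -3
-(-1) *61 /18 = 61 /18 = 3.39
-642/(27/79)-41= -17275/9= -1919.44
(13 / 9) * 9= 13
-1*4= -4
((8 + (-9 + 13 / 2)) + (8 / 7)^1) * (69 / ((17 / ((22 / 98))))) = 70587 / 11662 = 6.05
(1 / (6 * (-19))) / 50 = -1 / 5700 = -0.00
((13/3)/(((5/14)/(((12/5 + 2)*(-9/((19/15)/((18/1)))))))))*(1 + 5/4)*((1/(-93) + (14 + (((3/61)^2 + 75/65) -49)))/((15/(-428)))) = -813114540764064/54791725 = -14840097.49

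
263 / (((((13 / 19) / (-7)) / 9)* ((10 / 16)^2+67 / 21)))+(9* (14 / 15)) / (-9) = -6347465726 / 938535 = -6763.16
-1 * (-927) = 927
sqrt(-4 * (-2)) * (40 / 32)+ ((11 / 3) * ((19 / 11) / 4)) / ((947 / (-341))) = 2.97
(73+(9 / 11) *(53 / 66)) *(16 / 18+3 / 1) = 623875 / 2178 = 286.44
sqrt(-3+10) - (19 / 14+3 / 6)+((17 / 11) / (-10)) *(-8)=-239 / 385+sqrt(7)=2.02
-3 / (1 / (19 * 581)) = -33117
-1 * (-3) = 3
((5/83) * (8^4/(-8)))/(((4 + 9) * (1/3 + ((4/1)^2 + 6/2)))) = -3840/31291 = -0.12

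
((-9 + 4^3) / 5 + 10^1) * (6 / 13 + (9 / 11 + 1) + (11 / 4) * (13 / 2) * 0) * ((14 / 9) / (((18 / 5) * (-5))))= -4.14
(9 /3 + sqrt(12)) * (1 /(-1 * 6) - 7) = -43 * sqrt(3) /3 - 43 /2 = -46.33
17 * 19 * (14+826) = 271320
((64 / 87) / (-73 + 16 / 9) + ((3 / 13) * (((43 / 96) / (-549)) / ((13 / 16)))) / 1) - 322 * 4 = -4442879106415 / 3449412018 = -1288.01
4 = 4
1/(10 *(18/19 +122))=19/23360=0.00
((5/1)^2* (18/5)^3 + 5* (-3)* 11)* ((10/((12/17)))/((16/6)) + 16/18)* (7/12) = 10432919/2880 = 3622.54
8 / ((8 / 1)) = 1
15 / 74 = 0.20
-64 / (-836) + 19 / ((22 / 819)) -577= 4955 / 38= 130.39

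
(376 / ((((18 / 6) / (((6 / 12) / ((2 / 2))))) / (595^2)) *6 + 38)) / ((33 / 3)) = 66556700 / 73991423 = 0.90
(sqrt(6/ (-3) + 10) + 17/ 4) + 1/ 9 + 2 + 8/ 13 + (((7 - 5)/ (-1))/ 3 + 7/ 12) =2*sqrt(2) + 1613/ 234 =9.72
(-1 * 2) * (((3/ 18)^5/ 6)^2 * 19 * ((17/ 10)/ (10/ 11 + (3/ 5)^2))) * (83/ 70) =-294899/ 10635758493696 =-0.00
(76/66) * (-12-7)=-21.88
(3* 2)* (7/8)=21/4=5.25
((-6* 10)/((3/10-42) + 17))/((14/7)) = 300/247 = 1.21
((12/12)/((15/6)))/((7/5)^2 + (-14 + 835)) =5/10287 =0.00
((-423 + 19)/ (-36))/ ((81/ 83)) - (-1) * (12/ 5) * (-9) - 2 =-44107/ 3645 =-12.10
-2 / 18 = -1 / 9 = -0.11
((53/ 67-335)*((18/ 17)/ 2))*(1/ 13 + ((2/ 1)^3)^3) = -1341571896/ 14807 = -90603.90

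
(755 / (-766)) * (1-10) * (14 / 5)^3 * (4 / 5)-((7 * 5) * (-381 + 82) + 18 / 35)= 3559118119 / 335125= 10620.27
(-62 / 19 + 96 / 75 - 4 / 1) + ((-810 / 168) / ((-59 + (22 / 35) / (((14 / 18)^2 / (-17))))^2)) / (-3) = -196506536308663 / 32844782137900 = -5.98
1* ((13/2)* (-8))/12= -13/3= -4.33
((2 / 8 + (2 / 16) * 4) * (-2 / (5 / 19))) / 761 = -57 / 7610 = -0.01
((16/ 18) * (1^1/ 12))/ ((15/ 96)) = 64/ 135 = 0.47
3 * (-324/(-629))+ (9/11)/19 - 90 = -11622681/131461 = -88.41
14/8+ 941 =3771/4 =942.75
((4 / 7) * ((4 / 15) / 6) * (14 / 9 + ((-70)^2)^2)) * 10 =493920032 / 81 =6097778.17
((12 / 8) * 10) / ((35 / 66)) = 198 / 7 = 28.29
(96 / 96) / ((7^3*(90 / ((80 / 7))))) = 8 / 21609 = 0.00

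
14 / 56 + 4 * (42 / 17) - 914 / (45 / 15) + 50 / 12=-19745 / 68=-290.37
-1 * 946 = -946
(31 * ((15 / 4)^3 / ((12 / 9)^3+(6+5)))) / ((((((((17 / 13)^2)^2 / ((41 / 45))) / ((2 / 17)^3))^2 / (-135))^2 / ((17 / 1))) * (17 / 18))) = 0.00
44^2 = 1936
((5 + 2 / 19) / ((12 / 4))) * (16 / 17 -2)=-582 / 323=-1.80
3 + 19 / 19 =4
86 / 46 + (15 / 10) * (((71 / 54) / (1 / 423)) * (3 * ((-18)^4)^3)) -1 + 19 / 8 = 532727792135042605653 / 184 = 2895259739864361987.24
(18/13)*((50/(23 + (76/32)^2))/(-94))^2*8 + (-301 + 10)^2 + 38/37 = 33590346009302895/396664388809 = 84682.03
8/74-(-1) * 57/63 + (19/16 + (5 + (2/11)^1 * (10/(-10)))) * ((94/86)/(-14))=6397663/11760672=0.54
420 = 420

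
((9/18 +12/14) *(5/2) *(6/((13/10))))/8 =1425/728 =1.96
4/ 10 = 2/ 5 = 0.40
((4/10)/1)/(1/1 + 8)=0.04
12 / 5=2.40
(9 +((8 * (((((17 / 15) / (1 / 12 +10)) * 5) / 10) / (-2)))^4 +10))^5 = 106946681087012958700992162254069697653729604830032707154030451 / 43162589615035964780701976809403343644943332672119140625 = 2477763.31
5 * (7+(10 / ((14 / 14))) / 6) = 130 / 3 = 43.33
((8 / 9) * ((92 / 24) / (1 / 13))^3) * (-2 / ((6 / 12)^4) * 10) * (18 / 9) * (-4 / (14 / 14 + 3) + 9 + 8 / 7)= -1094897623040 / 1701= -643678790.73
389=389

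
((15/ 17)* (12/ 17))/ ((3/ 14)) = 840/ 289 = 2.91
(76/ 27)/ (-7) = -76/ 189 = -0.40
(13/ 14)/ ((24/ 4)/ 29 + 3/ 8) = 1508/ 945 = 1.60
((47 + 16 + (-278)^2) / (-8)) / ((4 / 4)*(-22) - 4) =77347 / 208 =371.86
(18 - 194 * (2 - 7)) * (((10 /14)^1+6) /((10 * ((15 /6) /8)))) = 371488 /175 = 2122.79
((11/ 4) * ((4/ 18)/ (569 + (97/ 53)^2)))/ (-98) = -30899/ 2836035720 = -0.00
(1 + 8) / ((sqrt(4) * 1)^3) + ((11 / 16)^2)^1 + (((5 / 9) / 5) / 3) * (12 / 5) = 19429 / 11520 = 1.69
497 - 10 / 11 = 5457 / 11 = 496.09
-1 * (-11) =11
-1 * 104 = -104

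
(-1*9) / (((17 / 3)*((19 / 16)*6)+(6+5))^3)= -0.00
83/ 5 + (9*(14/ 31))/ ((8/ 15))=24.22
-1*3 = -3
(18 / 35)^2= 324 / 1225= 0.26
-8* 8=-64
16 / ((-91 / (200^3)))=-128000000 / 91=-1406593.41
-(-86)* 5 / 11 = 430 / 11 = 39.09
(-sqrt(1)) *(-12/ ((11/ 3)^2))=108/ 121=0.89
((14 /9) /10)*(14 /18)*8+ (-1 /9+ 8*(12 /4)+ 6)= 12497 /405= 30.86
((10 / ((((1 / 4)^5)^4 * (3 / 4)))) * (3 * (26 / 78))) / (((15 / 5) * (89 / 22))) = 967570232442880 / 801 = 1207952849491.74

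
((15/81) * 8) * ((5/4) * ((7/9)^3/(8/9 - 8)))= -8575/69984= -0.12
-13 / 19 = -0.68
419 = 419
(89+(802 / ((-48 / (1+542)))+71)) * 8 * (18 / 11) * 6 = -7700508 / 11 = -700046.18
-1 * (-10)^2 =-100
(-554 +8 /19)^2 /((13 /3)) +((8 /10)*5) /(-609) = 202117929176 /2858037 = 70719.14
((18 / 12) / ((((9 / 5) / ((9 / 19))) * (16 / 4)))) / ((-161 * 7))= -15 / 171304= -0.00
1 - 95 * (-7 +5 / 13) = 8183 / 13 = 629.46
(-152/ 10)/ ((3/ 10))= -152/ 3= -50.67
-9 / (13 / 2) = -18 / 13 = -1.38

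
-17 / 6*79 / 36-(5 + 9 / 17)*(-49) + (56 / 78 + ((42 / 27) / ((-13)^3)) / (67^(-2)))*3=2076079205 / 8067384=257.34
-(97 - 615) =518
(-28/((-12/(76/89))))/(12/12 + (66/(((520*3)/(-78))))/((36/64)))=-2660/6497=-0.41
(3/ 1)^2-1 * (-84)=93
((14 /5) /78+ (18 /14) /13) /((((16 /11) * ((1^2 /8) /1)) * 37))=1012 /50505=0.02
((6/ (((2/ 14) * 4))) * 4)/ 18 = 7/ 3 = 2.33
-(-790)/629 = 790/629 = 1.26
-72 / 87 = -24 / 29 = -0.83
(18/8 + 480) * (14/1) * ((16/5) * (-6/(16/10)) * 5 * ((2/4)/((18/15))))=-337575/2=-168787.50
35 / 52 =0.67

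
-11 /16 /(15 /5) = -11 /48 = -0.23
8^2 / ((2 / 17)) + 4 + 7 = 555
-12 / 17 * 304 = -3648 / 17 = -214.59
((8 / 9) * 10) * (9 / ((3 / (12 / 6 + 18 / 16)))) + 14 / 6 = 257 / 3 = 85.67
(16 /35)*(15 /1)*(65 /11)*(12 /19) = 25.59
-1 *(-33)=33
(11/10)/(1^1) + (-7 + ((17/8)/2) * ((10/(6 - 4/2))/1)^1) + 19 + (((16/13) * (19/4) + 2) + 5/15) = 149359/6240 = 23.94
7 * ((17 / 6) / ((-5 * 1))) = -119 / 30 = -3.97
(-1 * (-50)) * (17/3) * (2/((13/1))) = 1700/39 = 43.59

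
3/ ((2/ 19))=57/ 2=28.50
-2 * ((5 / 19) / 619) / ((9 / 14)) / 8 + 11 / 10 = 582082 / 529245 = 1.10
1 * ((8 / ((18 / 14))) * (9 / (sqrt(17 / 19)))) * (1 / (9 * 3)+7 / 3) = 3584 * sqrt(323) / 459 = 140.33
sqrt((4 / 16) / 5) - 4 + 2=-2 + sqrt(5) / 10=-1.78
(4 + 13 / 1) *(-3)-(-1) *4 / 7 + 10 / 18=-3142 / 63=-49.87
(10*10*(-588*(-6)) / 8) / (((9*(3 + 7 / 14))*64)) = 175 / 8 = 21.88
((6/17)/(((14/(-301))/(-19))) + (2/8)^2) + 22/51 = 118051/816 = 144.67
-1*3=-3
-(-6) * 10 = 60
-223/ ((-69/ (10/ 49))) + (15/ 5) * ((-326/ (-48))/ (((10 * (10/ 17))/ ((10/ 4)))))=10082351/ 1081920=9.32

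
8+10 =18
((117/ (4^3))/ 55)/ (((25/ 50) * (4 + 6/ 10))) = 117/ 8096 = 0.01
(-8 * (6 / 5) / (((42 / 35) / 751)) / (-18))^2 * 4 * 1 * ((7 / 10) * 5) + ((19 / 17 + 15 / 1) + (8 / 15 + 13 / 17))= 10738698947 / 6885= 1559723.88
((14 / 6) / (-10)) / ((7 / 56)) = -28 / 15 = -1.87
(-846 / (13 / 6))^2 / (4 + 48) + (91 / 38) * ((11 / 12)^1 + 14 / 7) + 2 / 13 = 2944450037 / 1001832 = 2939.07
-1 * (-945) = 945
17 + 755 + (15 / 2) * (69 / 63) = 10923 / 14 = 780.21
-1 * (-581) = 581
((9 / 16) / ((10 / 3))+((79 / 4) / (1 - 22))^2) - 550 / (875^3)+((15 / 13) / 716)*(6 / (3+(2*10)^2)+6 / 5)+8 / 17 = 187724929643842303 / 123034522747500000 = 1.53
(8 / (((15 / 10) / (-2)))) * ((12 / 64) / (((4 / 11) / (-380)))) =2090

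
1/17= 0.06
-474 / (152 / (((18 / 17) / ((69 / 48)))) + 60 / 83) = -1416312 / 618767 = -2.29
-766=-766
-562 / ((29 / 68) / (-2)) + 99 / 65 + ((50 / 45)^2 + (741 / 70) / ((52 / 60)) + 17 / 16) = 45344622067 / 17100720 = 2651.62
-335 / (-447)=335 / 447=0.75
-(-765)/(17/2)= 90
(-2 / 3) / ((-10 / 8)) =8 / 15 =0.53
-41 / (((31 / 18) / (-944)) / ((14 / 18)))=17479.23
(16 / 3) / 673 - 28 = -56516 / 2019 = -27.99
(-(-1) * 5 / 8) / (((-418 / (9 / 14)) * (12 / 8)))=-15 / 23408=-0.00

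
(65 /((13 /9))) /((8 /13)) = 585 /8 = 73.12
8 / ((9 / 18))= 16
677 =677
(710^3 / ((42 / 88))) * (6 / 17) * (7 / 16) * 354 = 696852717000 / 17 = 40991336294.12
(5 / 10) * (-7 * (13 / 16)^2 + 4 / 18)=-10135 / 4608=-2.20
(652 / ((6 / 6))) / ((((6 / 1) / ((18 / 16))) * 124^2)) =489 / 61504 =0.01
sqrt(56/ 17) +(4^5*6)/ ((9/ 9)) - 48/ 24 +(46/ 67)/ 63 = 2*sqrt(238)/ 17 +25925428/ 4221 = 6143.83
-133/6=-22.17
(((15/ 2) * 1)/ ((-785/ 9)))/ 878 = -27/ 275692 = -0.00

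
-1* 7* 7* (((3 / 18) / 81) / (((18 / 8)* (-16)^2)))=-0.00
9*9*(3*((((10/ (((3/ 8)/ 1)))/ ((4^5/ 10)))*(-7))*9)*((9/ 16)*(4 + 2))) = -13455.18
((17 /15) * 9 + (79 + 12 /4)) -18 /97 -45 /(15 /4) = 38807 /485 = 80.01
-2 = -2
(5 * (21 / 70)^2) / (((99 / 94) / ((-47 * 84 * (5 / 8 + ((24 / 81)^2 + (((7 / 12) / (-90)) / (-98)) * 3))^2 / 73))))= -17013783675779 / 1448353872000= -11.75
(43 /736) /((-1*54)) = -43 /39744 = -0.00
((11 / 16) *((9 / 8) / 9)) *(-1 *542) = -2981 / 64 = -46.58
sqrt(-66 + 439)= sqrt(373)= 19.31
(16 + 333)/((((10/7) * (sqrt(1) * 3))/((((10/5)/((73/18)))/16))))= 7329/2920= 2.51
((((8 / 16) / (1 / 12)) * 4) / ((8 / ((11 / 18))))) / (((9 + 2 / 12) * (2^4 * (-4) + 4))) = -0.00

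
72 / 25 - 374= -9278 / 25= -371.12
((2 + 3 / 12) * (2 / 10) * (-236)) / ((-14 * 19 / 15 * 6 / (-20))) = -2655 / 133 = -19.96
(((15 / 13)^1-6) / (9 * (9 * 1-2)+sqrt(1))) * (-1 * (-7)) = -441 / 832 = -0.53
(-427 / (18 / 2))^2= 182329 / 81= 2250.98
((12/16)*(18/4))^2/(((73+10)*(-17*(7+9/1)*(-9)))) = 81/1444864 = 0.00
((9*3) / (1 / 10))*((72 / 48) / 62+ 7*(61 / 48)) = 597285 / 248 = 2408.41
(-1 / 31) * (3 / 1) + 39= 1206 / 31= 38.90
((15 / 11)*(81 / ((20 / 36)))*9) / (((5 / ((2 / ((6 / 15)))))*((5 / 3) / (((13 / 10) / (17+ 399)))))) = 59049 / 17600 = 3.36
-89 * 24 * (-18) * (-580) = -22299840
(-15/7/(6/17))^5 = -4437053125/537824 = -8250.01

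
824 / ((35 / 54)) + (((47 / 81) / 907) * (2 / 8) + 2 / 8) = 6539261759 / 5142690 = 1271.56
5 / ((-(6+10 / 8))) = -20 / 29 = -0.69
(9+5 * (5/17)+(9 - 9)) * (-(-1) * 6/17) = 1068/289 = 3.70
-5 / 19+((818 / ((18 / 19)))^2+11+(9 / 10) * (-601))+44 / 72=5732826992 / 7695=745006.76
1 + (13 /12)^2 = 313 /144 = 2.17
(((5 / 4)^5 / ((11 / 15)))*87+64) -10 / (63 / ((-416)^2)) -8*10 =-19247460077 / 709632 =-27123.16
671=671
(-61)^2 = 3721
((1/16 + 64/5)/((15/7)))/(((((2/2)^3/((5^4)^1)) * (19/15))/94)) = 42317625/152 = 278405.43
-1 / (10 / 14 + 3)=-7 / 26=-0.27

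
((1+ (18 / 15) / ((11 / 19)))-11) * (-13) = 5668 / 55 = 103.05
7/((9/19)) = 133/9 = 14.78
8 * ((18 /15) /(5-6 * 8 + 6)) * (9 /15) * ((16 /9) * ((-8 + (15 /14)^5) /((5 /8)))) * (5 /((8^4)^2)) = 3543217 /4075415142400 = 0.00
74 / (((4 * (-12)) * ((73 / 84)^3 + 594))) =-913752 / 352455193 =-0.00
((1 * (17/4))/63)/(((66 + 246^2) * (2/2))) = 17/15266664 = 0.00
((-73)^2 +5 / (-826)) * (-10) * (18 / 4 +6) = -66026235 / 118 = -559544.36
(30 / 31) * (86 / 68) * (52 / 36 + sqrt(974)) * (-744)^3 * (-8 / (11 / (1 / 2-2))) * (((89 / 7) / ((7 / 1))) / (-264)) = 550779390720 / 100793 + 381308808960 * sqrt(974) / 100793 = 123530758.49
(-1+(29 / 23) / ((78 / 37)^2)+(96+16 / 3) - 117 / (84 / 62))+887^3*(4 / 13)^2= 4978241494133 / 75348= 66069988.51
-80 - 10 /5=-82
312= 312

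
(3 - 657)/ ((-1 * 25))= 654/ 25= 26.16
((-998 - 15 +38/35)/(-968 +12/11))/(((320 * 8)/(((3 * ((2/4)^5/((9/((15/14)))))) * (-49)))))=-389587/1742602240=-0.00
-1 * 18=-18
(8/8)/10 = 0.10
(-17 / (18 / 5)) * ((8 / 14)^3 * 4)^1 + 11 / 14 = -16909 / 6174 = -2.74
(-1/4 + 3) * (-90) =-247.50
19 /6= 3.17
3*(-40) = -120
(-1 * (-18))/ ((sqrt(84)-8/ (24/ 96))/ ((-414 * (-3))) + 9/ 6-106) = -2902278276/ 16853491957-44712 * sqrt(21)/ 16853491957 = -0.17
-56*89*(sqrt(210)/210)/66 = -178*sqrt(210)/495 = -5.21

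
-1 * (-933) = 933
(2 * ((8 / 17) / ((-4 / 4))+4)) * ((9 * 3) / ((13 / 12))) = 38880 / 221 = 175.93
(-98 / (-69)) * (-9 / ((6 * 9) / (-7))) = 343 / 207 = 1.66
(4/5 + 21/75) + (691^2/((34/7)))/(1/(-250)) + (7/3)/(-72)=-24576226.89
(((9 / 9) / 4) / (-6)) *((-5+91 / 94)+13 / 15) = 4463 / 33840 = 0.13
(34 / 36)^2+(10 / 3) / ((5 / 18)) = 4177 / 324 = 12.89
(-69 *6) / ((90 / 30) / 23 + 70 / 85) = -433.98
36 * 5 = 180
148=148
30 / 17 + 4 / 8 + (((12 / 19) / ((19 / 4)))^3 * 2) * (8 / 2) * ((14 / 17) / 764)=691909965019 / 305515951214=2.26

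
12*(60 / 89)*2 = 1440 / 89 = 16.18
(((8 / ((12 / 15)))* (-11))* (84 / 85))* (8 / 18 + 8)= -46816 / 51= -917.96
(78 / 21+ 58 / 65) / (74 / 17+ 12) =17816 / 63245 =0.28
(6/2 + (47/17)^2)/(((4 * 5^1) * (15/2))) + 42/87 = 348052/628575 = 0.55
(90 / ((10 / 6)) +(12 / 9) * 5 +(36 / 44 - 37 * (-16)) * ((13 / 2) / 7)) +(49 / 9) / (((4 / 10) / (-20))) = 469741 / 1386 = 338.92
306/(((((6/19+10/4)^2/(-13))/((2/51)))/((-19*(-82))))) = -350961312/11449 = -30654.32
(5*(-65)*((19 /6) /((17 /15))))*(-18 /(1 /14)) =228838.24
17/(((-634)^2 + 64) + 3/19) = 323/7638383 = 0.00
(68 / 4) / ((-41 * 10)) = -17 / 410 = -0.04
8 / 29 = 0.28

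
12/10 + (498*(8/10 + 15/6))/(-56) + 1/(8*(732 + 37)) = -3030227/107660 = -28.15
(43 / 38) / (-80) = -43 / 3040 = -0.01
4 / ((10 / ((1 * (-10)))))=-4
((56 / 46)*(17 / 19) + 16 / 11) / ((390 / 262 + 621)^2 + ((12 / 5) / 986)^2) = 106255305072275 / 16185720963458497506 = 0.00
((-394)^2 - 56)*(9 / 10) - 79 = 139583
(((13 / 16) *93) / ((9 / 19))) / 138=7657 / 6624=1.16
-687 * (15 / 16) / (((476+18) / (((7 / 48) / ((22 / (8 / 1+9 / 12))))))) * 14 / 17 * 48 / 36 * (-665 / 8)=68728625 / 9957376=6.90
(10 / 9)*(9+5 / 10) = 95 / 9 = 10.56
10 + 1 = 11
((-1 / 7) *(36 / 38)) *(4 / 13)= -72 / 1729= -0.04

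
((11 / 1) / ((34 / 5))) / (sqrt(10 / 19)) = 2.23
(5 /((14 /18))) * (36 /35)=324 /49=6.61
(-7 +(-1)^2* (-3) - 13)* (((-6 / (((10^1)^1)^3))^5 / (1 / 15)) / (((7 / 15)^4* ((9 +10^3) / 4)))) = 1358127 / 6056522500000000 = 0.00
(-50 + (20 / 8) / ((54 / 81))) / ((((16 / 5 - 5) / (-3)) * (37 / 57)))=-118.75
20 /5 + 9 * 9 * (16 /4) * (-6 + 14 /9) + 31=-1405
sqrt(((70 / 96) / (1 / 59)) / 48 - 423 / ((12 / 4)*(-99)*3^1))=sqrt(382217) / 528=1.17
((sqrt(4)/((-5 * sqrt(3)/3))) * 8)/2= -8 * sqrt(3)/5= -2.77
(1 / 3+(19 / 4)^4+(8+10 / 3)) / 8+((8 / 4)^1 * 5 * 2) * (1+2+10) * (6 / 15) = 1038899 / 6144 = 169.09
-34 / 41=-0.83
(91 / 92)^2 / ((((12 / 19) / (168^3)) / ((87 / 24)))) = 14085459297 / 529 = 26626577.12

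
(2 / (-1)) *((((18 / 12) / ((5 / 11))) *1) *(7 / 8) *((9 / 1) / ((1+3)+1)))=-2079 / 200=-10.40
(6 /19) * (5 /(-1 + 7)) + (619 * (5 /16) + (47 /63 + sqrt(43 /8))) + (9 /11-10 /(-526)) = sqrt(86) /4 + 10820042543 /55406736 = 197.60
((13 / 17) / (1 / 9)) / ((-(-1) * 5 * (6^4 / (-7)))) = -91 / 12240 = -0.01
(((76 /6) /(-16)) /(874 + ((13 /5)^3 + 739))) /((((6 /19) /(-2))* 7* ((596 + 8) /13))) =586625 /62046677952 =0.00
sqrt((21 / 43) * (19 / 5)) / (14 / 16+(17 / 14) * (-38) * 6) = -56 * sqrt(85785) / 3322825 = -0.00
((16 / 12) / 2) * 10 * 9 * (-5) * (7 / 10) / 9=-70 / 3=-23.33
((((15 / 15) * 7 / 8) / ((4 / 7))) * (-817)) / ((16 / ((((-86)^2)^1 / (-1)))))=74021017 / 128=578289.20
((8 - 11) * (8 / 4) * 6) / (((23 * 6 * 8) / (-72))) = 54 / 23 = 2.35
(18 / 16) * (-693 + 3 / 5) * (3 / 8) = -46737 / 160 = -292.11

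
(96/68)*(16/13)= 384/221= 1.74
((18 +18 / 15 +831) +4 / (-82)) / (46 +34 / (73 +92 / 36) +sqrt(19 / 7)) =4533397372 / 247381167 - 13942480*sqrt(133) / 247381167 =17.68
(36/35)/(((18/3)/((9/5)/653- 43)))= -842316/114275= -7.37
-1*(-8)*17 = 136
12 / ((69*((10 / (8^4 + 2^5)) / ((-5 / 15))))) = -23.93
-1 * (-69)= 69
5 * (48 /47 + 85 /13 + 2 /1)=29205 /611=47.80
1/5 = 0.20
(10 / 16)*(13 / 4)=2.03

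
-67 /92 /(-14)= 67 /1288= 0.05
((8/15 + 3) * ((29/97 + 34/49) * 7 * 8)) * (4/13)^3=3283456/573755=5.72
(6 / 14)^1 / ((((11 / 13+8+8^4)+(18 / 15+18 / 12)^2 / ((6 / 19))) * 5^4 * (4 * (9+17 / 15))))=117 / 28548771860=0.00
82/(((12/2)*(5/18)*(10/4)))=492/25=19.68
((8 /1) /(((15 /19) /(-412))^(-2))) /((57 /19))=75 /7659698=0.00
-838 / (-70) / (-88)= -419 / 3080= -0.14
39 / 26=3 / 2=1.50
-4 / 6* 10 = -20 / 3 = -6.67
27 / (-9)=-3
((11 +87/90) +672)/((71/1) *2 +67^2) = 20519/138930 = 0.15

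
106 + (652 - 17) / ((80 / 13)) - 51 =2531 / 16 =158.19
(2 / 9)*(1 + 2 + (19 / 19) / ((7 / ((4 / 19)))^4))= 1877404838 / 2816106489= 0.67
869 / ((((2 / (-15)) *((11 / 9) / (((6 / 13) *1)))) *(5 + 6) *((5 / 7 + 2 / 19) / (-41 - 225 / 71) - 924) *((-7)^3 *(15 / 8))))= -20749824 / 55111778293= -0.00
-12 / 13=-0.92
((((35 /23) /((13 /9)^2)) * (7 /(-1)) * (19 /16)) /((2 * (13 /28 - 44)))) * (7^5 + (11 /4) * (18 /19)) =88734039975 /75812048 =1170.45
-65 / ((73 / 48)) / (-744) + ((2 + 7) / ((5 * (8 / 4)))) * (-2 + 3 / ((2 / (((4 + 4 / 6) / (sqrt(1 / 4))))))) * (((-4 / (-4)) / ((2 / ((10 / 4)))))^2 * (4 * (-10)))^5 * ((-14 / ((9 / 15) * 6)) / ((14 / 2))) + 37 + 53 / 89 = 18439361693602713 / 3222512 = 5722045936.09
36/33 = 12/11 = 1.09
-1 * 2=-2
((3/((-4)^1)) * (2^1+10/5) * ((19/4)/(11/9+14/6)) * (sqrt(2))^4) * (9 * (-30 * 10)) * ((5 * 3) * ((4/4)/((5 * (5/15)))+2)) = 13504725/8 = 1688090.62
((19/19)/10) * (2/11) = 1/55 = 0.02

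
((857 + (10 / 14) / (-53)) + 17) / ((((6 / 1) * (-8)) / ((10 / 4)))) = -540415 / 11872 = -45.52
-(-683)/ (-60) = -683/ 60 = -11.38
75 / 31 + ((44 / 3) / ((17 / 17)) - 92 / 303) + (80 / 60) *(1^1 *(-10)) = 10799 / 3131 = 3.45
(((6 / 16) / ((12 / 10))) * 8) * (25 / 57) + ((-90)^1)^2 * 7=6463925 / 114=56701.10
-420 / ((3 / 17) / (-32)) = 76160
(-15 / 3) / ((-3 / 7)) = 35 / 3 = 11.67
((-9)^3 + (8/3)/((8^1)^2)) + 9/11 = -192229/264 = -728.14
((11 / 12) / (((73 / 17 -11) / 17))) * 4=-3179 / 342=-9.30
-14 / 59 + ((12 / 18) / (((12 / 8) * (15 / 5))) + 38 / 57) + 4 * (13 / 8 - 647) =-8222819 / 3186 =-2580.92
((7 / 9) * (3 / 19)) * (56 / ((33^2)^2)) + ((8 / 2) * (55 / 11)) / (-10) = -135194602 / 67597497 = -2.00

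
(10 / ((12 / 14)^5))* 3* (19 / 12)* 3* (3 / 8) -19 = 1334009 / 13824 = 96.50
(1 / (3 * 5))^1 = 1 / 15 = 0.07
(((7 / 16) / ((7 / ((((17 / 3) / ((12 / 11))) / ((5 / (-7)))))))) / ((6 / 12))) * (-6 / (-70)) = -187 / 2400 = -0.08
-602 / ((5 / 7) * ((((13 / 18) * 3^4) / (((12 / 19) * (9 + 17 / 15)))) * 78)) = -134848 / 114075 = -1.18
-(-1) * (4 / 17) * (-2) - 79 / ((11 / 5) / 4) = -26948 / 187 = -144.11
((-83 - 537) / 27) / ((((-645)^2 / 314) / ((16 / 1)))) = -622976 / 2246535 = -0.28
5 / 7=0.71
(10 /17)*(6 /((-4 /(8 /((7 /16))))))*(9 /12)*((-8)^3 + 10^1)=722880 /119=6074.62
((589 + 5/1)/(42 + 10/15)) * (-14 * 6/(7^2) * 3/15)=-2673/560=-4.77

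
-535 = -535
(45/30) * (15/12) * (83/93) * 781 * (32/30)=129646/93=1394.04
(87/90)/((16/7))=203/480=0.42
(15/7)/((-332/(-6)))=45/1162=0.04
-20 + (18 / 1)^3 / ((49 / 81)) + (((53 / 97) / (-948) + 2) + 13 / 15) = 72270126713 / 7509740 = 9623.52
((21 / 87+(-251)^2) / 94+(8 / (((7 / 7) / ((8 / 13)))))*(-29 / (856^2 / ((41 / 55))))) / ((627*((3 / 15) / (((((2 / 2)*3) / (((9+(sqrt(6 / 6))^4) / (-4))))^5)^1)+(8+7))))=1020168732197664 / 14238894837921325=0.07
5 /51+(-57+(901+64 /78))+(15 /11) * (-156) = 1536857 /2431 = 632.19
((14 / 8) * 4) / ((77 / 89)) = 89 / 11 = 8.09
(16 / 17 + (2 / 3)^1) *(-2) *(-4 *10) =6560 / 51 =128.63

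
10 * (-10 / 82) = -50 / 41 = -1.22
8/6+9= 10.33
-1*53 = -53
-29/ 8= -3.62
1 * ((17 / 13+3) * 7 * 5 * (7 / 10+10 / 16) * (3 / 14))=42.81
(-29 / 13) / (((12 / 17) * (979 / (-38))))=9367 / 76362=0.12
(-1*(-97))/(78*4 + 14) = 97/326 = 0.30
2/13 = 0.15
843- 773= 70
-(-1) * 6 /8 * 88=66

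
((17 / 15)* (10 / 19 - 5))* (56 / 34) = -476 / 57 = -8.35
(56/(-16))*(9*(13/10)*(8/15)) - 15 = -921/25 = -36.84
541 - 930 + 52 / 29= -11229 / 29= -387.21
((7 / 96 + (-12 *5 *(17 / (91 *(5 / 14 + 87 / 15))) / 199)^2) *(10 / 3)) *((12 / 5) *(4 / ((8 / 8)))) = 8712516010063 / 3729654930027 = 2.34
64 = 64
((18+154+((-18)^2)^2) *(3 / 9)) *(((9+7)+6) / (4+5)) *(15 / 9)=11566280 / 81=142793.58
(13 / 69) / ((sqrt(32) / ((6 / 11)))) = 13*sqrt(2) / 1012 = 0.02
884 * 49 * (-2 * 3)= -259896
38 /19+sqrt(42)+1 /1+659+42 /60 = sqrt(42)+6627 /10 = 669.18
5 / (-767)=-0.01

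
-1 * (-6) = 6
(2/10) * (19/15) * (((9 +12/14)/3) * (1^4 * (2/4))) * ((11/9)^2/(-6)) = -0.10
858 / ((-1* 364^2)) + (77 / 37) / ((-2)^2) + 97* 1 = 18386421 / 188552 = 97.51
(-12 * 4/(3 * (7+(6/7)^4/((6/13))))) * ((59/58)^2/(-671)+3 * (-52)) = 676378113236/2213792053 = 305.53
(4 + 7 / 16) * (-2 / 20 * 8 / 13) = -71 / 260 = -0.27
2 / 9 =0.22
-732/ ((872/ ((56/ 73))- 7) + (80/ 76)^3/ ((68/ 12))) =-49789481/ 76855377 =-0.65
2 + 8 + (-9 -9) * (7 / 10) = -13 / 5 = -2.60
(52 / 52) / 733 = 1 / 733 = 0.00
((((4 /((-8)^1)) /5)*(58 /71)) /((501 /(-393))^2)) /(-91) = 0.00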